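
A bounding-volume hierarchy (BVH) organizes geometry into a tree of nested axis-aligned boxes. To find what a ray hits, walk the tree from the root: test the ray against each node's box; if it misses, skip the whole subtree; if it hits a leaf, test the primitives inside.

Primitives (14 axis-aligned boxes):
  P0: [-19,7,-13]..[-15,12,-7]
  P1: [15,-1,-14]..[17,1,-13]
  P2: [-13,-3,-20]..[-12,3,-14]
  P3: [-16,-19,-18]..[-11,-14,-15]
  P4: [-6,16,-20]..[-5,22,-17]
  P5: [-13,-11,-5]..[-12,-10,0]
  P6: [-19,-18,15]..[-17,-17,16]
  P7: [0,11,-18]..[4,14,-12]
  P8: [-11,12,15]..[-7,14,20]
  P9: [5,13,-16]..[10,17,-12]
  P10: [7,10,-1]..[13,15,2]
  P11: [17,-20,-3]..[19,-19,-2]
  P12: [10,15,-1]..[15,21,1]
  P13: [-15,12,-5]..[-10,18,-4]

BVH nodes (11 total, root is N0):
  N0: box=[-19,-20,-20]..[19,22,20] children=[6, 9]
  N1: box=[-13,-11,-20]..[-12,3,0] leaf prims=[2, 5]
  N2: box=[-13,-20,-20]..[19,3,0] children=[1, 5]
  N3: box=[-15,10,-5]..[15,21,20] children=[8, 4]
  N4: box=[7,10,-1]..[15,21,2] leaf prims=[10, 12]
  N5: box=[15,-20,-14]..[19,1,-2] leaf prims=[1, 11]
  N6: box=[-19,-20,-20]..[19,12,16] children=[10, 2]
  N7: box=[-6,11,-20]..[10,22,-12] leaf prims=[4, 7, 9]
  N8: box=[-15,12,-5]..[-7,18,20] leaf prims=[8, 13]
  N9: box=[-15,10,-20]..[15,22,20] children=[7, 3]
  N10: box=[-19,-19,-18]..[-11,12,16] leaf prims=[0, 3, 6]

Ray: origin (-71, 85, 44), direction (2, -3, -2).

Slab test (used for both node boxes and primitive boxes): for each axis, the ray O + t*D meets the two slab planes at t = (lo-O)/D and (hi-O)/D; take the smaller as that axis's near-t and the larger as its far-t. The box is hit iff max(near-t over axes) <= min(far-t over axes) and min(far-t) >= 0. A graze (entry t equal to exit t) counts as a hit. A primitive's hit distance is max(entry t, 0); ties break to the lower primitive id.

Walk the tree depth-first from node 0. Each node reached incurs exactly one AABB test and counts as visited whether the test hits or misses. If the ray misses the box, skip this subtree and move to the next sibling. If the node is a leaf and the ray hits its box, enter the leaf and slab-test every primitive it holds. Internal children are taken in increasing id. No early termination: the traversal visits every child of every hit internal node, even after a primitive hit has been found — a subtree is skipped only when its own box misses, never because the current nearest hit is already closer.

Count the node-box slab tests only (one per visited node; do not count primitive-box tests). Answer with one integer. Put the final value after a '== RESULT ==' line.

Trace the traversal:
N0 x:[26,45] y:[21,35] z:[12,32] -> hit [26,32], descend [6, 9]
  N6 x:[26,45] y:[73/3,35] z:[14,32] -> hit [26,32], descend [2, 10]
    N2 x:[29,45] y:[82/3,35] z:[22,32] -> hit [29,32], descend [1, 5]
      N1 x:[29,59/2] y:[82/3,32] z:[22,32] -> hit [29,59/2] leaf, test {P2@t=29, P5(miss)}
      N5 x:[43,45] y:[28,35] z:[23,29] -> miss, prune
    N10 x:[26,30] y:[73/3,104/3] z:[14,31] -> hit [26,30] leaf, test {P0@t=26, P3(miss), P6(miss)}
  N9 x:[28,43] y:[21,25] z:[12,32] -> miss, prune

order=[0, 6, 2, 1, 5, 10, 9]  |boxes|=7  |leaves|=2  hit=P0

== RESULT ==
7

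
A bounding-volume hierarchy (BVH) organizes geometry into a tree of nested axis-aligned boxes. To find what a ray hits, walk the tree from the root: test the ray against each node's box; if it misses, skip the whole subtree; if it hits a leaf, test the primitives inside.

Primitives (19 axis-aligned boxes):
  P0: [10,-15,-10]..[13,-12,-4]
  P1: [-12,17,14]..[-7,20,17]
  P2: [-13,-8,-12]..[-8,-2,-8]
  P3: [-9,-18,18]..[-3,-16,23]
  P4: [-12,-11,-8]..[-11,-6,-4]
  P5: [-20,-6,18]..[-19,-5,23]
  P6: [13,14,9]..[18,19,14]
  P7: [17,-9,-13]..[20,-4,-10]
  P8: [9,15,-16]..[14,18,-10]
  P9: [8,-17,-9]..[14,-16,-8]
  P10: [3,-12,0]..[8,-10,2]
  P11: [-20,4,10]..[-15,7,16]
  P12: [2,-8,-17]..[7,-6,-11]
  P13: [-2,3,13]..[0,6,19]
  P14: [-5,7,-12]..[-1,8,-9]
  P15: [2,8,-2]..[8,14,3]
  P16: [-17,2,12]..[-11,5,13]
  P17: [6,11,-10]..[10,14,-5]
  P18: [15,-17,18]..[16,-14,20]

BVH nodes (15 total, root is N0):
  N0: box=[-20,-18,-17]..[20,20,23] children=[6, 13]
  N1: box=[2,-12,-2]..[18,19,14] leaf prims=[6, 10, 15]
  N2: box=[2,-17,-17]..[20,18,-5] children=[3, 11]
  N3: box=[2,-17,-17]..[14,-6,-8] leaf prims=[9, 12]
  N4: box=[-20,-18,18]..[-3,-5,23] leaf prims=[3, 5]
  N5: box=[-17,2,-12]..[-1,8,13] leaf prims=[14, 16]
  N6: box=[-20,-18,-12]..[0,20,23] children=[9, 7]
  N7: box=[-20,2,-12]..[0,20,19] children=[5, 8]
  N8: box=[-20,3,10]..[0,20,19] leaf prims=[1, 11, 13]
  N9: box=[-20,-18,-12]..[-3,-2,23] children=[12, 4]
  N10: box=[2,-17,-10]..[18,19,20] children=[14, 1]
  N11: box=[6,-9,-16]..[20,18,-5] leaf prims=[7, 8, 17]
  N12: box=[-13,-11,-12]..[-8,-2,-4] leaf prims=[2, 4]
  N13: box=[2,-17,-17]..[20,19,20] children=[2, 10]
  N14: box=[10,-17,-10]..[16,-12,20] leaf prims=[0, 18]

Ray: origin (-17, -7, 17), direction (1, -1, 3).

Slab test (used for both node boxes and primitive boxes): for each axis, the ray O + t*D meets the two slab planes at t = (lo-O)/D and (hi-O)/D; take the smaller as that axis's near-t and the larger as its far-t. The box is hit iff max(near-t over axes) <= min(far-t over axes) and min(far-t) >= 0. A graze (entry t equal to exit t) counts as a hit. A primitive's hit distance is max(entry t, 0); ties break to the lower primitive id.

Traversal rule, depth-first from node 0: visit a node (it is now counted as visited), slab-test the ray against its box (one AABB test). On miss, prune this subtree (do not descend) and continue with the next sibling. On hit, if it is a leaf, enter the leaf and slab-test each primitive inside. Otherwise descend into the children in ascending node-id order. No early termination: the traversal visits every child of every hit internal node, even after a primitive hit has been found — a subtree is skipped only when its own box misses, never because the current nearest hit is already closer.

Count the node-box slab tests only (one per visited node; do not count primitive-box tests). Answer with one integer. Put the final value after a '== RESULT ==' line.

Trace the traversal:
N0 x:[-3,37] y:[-27,11] z:[-34/3,2] -> hit [-3,2], descend [6, 13]
  N6 x:[-3,17] y:[-27,11] z:[-29/3,2] -> hit [-3,2], descend [7, 9]
    N7 x:[-3,17] y:[-27,-9] z:[-29/3,2/3] -> miss, prune
    N9 x:[-3,14] y:[-5,11] z:[-29/3,2] -> hit [-3,2], descend [4, 12]
      N4 x:[-3,14] y:[-2,11] z:[1/3,2] -> hit [1/3,2] leaf, test {P3(miss), P5(miss)}
      N12 x:[4,9] y:[-5,4] z:[-29/3,-7] -> miss, prune
  N13 x:[19,37] y:[-26,10] z:[-34/3,1] -> miss, prune

Summary -> nodes [0, 6, 7, 9, 4, 12, 13]; box-tests=7; leaf-entries=1; first=miss

== RESULT ==
7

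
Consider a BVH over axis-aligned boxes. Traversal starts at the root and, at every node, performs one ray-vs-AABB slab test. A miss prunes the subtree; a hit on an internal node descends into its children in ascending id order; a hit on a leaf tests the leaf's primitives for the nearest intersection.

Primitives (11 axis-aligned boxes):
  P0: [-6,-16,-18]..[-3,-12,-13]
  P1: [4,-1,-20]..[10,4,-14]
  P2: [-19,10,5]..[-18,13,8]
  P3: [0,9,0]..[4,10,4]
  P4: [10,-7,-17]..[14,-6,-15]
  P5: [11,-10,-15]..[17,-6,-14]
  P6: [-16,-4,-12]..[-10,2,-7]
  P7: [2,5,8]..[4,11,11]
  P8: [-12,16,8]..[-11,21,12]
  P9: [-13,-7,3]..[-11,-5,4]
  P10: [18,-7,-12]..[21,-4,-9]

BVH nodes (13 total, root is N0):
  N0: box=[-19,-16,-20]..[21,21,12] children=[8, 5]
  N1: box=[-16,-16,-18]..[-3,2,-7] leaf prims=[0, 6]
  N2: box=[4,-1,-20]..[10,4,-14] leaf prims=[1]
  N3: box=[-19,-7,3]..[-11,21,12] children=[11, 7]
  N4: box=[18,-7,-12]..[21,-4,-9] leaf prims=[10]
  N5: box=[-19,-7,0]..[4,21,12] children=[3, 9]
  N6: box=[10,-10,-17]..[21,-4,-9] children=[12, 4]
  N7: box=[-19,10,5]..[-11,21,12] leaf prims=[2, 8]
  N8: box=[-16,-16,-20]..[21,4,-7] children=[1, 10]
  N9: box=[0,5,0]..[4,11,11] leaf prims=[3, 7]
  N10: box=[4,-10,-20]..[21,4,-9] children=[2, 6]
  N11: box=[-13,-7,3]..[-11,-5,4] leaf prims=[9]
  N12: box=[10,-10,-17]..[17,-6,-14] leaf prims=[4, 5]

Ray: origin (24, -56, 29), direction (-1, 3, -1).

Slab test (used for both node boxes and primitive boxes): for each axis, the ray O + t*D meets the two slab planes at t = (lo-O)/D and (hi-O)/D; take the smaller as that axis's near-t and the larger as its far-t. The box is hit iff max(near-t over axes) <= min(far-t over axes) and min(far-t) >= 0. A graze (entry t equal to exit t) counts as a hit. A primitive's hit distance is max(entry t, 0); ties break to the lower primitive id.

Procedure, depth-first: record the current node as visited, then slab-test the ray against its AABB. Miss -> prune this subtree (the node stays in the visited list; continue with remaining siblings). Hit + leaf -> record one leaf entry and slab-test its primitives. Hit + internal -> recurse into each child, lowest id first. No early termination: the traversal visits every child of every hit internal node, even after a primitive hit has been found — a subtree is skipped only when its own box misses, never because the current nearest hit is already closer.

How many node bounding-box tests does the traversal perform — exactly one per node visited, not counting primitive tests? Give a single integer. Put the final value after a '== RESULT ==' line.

Traverse from the root:
N0 x:[3,43] y:[40/3,77/3] z:[17,49] -> hit [17,77/3], descend [5, 8]
  N5 x:[20,43] y:[49/3,77/3] z:[17,29] -> hit [20,77/3], descend [3, 9]
    N3 x:[35,43] y:[49/3,77/3] z:[17,26] -> miss, prune
    N9 x:[20,24] y:[61/3,67/3] z:[18,29] -> hit [61/3,67/3] leaf, test {P3(miss), P7@t=61/3}
  N8 x:[3,40] y:[40/3,20] z:[36,49] -> miss, prune

5 AABB tests over nodes [0, 5, 3, 9, 8]; 1 leaf entered; closest P7.

== RESULT ==
5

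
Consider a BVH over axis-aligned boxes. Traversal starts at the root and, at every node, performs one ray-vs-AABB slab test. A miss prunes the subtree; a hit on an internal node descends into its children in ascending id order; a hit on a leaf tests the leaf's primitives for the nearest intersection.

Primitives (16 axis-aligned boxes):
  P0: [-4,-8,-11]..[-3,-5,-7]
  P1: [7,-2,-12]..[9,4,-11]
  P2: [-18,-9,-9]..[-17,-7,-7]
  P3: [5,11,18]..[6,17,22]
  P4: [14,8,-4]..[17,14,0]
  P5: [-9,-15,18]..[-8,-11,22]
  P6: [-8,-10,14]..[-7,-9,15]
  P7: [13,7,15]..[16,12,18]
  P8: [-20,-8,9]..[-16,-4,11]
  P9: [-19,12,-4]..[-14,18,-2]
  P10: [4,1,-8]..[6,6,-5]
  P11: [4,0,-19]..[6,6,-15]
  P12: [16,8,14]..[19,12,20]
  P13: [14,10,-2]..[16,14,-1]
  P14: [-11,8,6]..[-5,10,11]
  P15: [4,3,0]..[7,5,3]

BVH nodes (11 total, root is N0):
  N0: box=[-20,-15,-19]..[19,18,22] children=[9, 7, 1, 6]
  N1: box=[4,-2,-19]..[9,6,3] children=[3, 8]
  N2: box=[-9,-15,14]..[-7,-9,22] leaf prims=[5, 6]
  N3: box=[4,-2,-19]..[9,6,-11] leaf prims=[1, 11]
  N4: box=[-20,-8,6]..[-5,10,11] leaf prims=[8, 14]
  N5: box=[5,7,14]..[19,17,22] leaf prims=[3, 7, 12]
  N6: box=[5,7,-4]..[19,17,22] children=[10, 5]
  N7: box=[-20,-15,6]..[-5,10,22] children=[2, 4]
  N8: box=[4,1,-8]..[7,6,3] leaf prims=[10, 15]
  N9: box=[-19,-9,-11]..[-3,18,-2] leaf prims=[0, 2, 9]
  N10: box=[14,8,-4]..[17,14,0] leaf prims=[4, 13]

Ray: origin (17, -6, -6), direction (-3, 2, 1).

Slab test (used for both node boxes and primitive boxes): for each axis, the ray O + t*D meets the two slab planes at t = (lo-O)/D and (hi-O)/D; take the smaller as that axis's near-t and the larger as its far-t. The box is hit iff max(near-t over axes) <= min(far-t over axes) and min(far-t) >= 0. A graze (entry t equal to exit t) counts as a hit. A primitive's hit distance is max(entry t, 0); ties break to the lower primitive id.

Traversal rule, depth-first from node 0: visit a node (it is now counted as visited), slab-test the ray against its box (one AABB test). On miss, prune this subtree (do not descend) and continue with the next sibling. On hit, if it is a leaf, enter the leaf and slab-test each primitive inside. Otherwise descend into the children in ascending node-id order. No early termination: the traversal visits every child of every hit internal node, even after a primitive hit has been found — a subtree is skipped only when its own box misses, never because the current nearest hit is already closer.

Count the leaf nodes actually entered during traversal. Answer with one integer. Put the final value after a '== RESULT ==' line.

Walk:
N0 x:[-2/3,37/3] y:[-9/2,12] z:[-13,28] -> hit [-2/3,12], descend [1, 6, 7, 9]
  N1 x:[8/3,13/3] y:[2,6] z:[-13,9] -> hit [8/3,13/3], descend [3, 8]
    N3 x:[8/3,13/3] y:[2,6] z:[-13,-5] -> miss, prune
    N8 x:[10/3,13/3] y:[7/2,6] z:[-2,9] -> hit [7/2,13/3] leaf, test {P10(miss), P15(miss)}
  N6 x:[-2/3,4] y:[13/2,23/2] z:[2,28] -> miss, prune
  N7 x:[22/3,37/3] y:[-9/2,8] z:[12,28] -> miss, prune
  N9 x:[20/3,12] y:[-3/2,12] z:[-5,4] -> miss, prune

order=[0, 1, 3, 8, 6, 7, 9]  |boxes|=7  |leaves|=1  hit=miss

== RESULT ==
1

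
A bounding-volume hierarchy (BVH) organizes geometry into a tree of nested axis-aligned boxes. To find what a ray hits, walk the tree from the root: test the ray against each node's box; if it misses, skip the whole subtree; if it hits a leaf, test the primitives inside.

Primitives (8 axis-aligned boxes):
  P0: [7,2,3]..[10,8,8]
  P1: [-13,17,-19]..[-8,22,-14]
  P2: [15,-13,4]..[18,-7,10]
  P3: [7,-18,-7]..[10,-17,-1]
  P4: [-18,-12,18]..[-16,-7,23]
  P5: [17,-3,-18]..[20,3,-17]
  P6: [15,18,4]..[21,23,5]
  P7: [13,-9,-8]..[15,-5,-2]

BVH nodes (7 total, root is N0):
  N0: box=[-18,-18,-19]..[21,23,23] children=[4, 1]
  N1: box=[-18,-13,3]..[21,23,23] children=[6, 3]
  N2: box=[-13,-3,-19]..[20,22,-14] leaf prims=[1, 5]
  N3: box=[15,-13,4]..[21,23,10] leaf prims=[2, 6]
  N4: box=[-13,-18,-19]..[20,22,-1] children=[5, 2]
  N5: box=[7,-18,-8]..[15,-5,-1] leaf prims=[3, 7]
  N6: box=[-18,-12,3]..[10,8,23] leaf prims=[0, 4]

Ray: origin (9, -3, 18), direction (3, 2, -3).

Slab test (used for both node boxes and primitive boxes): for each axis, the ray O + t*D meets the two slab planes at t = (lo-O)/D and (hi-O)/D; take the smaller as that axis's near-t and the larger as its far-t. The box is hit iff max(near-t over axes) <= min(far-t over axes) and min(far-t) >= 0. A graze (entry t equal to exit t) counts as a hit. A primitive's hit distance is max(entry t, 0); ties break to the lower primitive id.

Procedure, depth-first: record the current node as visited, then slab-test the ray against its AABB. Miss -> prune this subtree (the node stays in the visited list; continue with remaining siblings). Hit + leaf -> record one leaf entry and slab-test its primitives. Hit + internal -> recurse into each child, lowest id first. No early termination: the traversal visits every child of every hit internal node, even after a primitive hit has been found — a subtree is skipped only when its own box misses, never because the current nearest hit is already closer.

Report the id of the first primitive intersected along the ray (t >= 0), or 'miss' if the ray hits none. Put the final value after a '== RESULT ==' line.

Traverse from the root:
N0 x:[-9,4] y:[-15/2,13] z:[-5/3,37/3] -> hit [-5/3,4], descend [1, 4]
  N1 x:[-9,4] y:[-5,13] z:[-5/3,5] -> hit [-5/3,4], descend [3, 6]
    N3 x:[2,4] y:[-5,13] z:[8/3,14/3] -> hit [8/3,4] leaf, test {P2(miss), P6(miss)}
    N6 x:[-9,1/3] y:[-9/2,11/2] z:[-5/3,5] -> hit [-5/3,1/3] leaf, test {P0(miss), P4(miss)}
  N4 x:[-22/3,11/3] y:[-15/2,25/2] z:[19/3,37/3] -> miss, prune

order=[0, 1, 3, 6, 4]  |boxes|=5  |leaves|=2  hit=miss

== RESULT ==
miss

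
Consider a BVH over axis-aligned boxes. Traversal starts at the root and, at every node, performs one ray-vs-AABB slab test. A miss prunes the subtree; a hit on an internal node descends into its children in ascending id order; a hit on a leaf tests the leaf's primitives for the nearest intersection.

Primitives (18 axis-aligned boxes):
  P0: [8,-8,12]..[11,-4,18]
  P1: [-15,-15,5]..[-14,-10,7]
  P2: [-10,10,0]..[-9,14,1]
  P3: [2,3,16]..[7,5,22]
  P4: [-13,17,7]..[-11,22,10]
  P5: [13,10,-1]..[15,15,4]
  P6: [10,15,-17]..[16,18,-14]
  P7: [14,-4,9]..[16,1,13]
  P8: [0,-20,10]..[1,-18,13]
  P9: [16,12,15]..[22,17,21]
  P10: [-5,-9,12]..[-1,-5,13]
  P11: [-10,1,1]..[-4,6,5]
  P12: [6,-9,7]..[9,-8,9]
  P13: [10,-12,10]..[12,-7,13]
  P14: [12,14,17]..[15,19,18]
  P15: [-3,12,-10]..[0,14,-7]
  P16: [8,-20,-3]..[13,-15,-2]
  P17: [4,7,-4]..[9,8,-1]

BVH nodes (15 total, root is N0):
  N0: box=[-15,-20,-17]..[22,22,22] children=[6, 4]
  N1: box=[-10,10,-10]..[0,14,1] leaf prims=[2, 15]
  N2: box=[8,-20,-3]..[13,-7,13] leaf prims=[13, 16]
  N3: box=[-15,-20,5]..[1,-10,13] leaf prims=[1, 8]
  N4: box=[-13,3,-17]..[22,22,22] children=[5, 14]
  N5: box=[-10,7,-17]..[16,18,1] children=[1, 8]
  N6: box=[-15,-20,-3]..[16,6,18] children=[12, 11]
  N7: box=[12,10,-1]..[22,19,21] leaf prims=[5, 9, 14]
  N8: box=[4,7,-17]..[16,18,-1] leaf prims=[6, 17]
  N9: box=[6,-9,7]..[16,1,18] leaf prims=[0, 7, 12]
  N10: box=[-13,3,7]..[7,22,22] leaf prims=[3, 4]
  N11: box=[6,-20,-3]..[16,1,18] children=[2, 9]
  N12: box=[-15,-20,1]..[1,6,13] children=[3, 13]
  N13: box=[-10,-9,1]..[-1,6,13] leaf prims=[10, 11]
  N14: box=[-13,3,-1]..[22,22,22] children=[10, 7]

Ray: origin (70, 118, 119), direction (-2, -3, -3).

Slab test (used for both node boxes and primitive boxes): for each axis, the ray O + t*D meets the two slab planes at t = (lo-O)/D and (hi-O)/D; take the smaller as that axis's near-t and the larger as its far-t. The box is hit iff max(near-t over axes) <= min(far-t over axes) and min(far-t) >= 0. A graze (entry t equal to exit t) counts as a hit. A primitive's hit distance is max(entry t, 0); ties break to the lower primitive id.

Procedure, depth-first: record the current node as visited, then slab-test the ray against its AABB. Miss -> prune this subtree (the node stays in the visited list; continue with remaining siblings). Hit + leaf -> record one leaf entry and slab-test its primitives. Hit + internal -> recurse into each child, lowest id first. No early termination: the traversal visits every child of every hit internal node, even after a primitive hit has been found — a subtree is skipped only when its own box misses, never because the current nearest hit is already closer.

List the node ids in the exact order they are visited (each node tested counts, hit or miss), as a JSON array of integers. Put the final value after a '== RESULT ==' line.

Trace the traversal:
N0 x:[24,85/2] y:[32,46] z:[97/3,136/3] -> hit [97/3,85/2], descend [4, 6]
  N4 x:[24,83/2] y:[32,115/3] z:[97/3,136/3] -> hit [97/3,115/3], descend [5, 14]
    N5 x:[27,40] y:[100/3,37] z:[118/3,136/3] -> miss, prune
    N14 x:[24,83/2] y:[32,115/3] z:[97/3,40] -> hit [97/3,115/3], descend [7, 10]
      N7 x:[24,29] y:[33,36] z:[98/3,40] -> miss, prune
      N10 x:[63/2,83/2] y:[32,115/3] z:[97/3,112/3] -> hit [97/3,112/3] leaf, test {P3(miss), P4(miss)}
  N6 x:[27,85/2] y:[112/3,46] z:[101/3,122/3] -> hit [112/3,122/3], descend [11, 12]
    N11 x:[27,32] y:[39,46] z:[101/3,122/3] -> miss, prune
    N12 x:[69/2,85/2] y:[112/3,46] z:[106/3,118/3] -> hit [112/3,118/3], descend [3, 13]
      N3 x:[69/2,85/2] y:[128/3,46] z:[106/3,38] -> miss, prune
      N13 x:[71/2,40] y:[112/3,127/3] z:[106/3,118/3] -> hit [112/3,118/3] leaf, test {P10(miss), P11@t=38}

Visited [0, 4, 5, 14, 7, 10, 6, 11, 12, 3, 13]. Tests: 11 box, 2 leaf. Nearest: P11.

== RESULT ==
[0, 4, 5, 14, 7, 10, 6, 11, 12, 3, 13]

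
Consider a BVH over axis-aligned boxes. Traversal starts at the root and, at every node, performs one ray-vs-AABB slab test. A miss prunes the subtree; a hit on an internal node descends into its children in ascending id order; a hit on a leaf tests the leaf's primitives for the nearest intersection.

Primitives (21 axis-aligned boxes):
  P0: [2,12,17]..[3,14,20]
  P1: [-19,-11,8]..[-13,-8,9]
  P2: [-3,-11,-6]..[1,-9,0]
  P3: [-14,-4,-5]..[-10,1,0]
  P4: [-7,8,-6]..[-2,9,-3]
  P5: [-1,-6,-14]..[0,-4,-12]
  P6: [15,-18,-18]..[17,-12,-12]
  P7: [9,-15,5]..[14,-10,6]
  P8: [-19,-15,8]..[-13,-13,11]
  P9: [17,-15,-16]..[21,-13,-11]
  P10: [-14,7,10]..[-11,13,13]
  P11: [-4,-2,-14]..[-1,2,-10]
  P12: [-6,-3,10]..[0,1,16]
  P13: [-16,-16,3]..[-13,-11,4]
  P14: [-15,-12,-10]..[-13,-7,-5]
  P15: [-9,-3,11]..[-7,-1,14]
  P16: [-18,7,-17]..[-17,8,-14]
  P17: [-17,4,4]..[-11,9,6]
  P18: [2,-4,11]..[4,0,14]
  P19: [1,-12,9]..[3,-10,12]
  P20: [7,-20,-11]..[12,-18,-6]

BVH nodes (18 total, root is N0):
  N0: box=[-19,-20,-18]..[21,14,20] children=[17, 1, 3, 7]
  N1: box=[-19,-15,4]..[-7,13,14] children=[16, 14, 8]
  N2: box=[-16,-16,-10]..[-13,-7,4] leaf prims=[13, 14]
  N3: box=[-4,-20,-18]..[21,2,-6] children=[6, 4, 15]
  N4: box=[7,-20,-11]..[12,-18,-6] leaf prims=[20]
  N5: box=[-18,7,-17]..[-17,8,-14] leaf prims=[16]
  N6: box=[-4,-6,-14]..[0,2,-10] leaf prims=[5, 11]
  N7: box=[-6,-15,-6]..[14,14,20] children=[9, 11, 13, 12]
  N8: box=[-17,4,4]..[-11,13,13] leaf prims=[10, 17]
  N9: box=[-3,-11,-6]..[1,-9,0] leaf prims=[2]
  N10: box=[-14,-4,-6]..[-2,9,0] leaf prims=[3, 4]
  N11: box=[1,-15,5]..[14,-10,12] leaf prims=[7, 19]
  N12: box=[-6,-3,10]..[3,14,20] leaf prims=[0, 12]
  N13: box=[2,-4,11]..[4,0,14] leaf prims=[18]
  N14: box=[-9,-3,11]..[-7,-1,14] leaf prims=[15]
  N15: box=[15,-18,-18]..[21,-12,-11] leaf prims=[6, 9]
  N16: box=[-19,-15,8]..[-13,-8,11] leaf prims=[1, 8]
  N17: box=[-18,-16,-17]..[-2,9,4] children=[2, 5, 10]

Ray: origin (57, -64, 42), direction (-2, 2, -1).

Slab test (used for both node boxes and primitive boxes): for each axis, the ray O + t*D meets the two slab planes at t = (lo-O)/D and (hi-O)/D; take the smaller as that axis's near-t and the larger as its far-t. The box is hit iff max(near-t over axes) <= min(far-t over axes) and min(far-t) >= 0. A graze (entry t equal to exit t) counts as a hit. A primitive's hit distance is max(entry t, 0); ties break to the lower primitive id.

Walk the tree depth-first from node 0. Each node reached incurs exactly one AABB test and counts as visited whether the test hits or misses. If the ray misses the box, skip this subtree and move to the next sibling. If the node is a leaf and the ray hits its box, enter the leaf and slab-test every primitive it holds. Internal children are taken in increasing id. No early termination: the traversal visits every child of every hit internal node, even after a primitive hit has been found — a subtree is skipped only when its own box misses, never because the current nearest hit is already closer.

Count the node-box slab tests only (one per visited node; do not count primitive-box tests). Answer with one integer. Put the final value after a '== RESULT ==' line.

Walk:
N0 x:[18,38] y:[22,39] z:[22,60] -> hit [22,38], descend [1, 3, 7, 17]
  N1 x:[32,38] y:[49/2,77/2] z:[28,38] -> hit [32,38], descend [8, 14, 16]
    N8 x:[34,37] y:[34,77/2] z:[29,38] -> hit [34,37] leaf, test {P10(miss), P17@t=36}
    N14 x:[32,33] y:[61/2,63/2] z:[28,31] -> miss, prune
    N16 x:[35,38] y:[49/2,28] z:[31,34] -> miss, prune
  N3 x:[18,61/2] y:[22,33] z:[48,60] -> miss, prune
  N7 x:[43/2,63/2] y:[49/2,39] z:[22,48] -> hit [49/2,63/2], descend [9, 11, 12, 13]
    N9 x:[28,30] y:[53/2,55/2] z:[42,48] -> miss, prune
    N11 x:[43/2,28] y:[49/2,27] z:[30,37] -> miss, prune
    N12 x:[27,63/2] y:[61/2,39] z:[22,32] -> hit [61/2,63/2] leaf, test {P0(miss), P12@t=61/2}
    N13 x:[53/2,55/2] y:[30,32] z:[28,31] -> miss, prune
  N17 x:[59/2,75/2] y:[24,73/2] z:[38,59] -> miss, prune

Summary -> nodes [0, 1, 8, 14, 16, 3, 7, 9, 11, 12, 13, 17]; box-tests=12; leaf-entries=2; first=P12

== RESULT ==
12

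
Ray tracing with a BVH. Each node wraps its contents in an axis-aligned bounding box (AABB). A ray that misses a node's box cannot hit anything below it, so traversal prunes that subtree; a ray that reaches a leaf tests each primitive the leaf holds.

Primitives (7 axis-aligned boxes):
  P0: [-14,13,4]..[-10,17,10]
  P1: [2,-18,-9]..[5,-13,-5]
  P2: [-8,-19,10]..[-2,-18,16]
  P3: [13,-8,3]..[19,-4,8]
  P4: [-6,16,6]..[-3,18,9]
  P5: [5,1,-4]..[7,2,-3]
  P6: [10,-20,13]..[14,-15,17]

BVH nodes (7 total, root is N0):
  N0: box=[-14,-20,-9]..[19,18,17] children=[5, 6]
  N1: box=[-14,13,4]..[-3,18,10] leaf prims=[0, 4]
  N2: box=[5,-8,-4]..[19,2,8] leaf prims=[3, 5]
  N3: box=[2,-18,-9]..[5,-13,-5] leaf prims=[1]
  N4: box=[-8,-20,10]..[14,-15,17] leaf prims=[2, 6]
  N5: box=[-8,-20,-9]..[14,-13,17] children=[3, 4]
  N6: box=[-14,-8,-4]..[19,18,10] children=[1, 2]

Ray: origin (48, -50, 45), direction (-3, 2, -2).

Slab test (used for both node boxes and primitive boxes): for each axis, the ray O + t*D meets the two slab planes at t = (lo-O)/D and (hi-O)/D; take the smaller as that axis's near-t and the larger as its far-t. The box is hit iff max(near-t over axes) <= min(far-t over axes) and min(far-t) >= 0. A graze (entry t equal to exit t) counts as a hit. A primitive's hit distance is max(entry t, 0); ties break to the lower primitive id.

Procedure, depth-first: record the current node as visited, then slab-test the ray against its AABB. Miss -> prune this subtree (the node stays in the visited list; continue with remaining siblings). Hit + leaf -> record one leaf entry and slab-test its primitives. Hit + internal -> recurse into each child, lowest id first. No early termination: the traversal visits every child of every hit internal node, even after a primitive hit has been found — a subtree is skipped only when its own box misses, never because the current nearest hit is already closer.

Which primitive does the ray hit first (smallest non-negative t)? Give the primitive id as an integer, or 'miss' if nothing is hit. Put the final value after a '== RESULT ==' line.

Walk:
N0 x:[29/3,62/3] y:[15,34] z:[14,27] -> hit [15,62/3], descend [5, 6]
  N5 x:[34/3,56/3] y:[15,37/2] z:[14,27] -> hit [15,37/2], descend [3, 4]
    N3 x:[43/3,46/3] y:[16,37/2] z:[25,27] -> miss, prune
    N4 x:[34/3,56/3] y:[15,35/2] z:[14,35/2] -> hit [15,35/2] leaf, test {P2(miss), P6(miss)}
  N6 x:[29/3,62/3] y:[21,34] z:[35/2,49/2] -> miss, prune

Summary -> nodes [0, 5, 3, 4, 6]; box-tests=5; leaf-entries=1; first=miss

== RESULT ==
miss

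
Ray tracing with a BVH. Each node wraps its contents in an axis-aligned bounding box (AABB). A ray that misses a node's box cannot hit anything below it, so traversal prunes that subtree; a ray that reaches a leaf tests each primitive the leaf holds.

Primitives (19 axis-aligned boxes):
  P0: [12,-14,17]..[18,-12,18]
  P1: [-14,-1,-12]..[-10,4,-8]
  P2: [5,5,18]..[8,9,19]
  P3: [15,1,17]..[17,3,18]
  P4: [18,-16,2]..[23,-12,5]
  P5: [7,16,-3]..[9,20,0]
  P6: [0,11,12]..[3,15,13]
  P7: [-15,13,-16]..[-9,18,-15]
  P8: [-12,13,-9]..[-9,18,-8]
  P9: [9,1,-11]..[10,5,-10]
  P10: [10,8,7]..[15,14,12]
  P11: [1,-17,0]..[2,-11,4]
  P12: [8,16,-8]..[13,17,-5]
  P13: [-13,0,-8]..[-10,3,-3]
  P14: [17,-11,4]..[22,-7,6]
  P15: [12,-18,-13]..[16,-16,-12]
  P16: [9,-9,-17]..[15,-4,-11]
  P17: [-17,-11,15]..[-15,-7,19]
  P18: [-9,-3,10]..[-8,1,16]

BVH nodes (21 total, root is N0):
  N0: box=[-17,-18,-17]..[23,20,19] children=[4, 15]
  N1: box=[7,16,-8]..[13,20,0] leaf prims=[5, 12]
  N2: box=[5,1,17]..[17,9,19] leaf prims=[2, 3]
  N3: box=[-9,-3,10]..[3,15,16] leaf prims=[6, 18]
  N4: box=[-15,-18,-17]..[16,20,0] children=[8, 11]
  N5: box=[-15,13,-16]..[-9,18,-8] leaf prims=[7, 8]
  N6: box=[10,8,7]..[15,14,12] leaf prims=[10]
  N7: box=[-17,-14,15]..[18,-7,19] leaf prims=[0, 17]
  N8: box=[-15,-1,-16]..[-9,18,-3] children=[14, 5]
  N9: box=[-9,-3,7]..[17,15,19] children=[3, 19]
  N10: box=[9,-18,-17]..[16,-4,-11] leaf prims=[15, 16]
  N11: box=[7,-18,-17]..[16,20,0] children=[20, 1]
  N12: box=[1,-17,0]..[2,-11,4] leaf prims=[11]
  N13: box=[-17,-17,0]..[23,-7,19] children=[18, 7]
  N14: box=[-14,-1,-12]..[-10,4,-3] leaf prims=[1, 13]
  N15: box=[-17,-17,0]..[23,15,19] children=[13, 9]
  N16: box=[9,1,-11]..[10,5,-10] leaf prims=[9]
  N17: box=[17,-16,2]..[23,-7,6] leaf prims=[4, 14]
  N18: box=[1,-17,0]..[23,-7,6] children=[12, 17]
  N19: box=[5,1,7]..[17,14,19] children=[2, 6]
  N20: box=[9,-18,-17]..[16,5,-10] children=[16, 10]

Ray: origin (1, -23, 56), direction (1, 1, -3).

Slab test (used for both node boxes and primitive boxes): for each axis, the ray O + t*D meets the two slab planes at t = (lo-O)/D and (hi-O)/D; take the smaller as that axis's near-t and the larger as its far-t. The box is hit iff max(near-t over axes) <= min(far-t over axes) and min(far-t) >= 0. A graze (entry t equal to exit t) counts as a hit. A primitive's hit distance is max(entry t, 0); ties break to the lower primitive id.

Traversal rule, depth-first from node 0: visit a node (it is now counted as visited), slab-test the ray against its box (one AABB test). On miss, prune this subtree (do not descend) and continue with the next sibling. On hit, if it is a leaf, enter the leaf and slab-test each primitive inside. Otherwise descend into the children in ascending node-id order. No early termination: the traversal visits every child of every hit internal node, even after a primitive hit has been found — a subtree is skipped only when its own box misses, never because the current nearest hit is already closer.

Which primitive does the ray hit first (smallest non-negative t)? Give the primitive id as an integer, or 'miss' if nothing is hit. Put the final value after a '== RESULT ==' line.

Traverse from the root:
N0 x:[-18,22] y:[5,43] z:[37/3,73/3] -> hit [37/3,22], descend [4, 15]
  N4 x:[-16,15] y:[5,43] z:[56/3,73/3] -> miss, prune
  N15 x:[-18,22] y:[6,38] z:[37/3,56/3] -> hit [37/3,56/3], descend [9, 13]
    N9 x:[-10,16] y:[20,38] z:[37/3,49/3] -> miss, prune
    N13 x:[-18,22] y:[6,16] z:[37/3,56/3] -> hit [37/3,16], descend [7, 18]
      N7 x:[-18,17] y:[9,16] z:[37/3,41/3] -> hit [37/3,41/3] leaf, test {P0(miss), P17(miss)}
      N18 x:[0,22] y:[6,16] z:[50/3,56/3] -> miss, prune

Summary -> nodes [0, 4, 15, 9, 13, 7, 18]; box-tests=7; leaf-entries=1; first=miss

== RESULT ==
miss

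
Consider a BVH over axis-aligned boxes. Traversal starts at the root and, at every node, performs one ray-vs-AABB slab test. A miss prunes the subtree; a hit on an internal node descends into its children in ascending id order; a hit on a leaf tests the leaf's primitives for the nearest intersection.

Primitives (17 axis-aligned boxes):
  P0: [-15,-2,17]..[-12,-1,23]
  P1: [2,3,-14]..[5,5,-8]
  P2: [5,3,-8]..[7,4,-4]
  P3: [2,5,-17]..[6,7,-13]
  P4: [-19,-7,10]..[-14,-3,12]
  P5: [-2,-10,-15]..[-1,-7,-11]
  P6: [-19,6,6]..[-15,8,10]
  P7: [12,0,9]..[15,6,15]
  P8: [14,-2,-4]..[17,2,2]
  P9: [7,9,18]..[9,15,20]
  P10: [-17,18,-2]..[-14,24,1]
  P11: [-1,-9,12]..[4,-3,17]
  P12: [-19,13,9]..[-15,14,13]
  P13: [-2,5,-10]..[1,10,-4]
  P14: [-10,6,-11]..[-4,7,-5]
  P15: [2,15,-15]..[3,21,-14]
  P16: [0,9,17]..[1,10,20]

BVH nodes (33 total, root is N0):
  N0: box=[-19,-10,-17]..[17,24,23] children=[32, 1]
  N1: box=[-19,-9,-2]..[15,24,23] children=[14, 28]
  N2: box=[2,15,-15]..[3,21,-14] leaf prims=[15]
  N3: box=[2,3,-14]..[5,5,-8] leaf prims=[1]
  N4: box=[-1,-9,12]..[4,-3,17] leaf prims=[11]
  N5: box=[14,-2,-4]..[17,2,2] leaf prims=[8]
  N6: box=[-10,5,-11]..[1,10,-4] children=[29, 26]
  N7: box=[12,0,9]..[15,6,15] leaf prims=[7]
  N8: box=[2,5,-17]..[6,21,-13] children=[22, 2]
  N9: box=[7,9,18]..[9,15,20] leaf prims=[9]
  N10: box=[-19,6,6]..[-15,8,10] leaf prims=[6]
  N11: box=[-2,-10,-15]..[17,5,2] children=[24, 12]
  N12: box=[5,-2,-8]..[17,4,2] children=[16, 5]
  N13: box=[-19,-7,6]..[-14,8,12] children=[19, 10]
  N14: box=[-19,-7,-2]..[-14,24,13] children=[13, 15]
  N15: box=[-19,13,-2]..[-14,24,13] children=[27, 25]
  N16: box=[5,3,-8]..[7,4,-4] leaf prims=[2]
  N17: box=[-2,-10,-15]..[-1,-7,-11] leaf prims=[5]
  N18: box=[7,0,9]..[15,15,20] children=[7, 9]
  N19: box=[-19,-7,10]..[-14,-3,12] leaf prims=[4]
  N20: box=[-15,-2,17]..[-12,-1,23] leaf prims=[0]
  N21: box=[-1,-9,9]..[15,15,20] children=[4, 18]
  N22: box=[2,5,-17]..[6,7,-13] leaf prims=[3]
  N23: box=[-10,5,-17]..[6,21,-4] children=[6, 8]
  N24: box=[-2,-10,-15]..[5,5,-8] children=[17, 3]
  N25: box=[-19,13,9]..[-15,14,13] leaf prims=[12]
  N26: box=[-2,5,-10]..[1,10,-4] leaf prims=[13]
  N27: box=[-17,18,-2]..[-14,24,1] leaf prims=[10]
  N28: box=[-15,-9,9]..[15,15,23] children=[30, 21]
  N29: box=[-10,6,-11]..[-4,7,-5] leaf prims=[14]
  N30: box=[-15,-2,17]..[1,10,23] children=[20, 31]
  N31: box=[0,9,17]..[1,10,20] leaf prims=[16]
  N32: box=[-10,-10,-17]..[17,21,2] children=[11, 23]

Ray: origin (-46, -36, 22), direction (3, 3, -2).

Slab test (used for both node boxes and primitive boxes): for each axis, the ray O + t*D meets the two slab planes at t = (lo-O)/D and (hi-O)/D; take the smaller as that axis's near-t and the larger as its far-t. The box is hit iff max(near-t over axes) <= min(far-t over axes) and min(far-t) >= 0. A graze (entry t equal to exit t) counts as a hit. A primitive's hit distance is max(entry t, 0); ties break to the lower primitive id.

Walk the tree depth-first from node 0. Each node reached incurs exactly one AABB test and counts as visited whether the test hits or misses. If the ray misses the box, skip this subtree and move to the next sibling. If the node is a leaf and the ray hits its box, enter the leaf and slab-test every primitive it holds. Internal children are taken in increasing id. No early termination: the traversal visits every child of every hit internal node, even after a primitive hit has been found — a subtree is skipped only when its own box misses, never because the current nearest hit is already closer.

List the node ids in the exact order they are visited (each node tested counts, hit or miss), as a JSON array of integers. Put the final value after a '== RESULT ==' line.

Traverse from the root:
N0 x:[9,21] y:[26/3,20] z:[-1/2,39/2] -> hit [9,39/2], descend [1, 32]
  N1 x:[9,61/3] y:[9,20] z:[-1/2,12] -> hit [9,12], descend [14, 28]
    N14 x:[9,32/3] y:[29/3,20] z:[9/2,12] -> hit [29/3,32/3], descend [13, 15]
      N13 x:[9,32/3] y:[29/3,44/3] z:[5,8] -> miss, prune
      N15 x:[9,32/3] y:[49/3,20] z:[9/2,12] -> miss, prune
    N28 x:[31/3,61/3] y:[9,17] z:[-1/2,13/2] -> miss, prune
  N32 x:[12,21] y:[26/3,19] z:[10,39/2] -> hit [12,19], descend [11, 23]
    N11 x:[44/3,21] y:[26/3,41/3] z:[10,37/2] -> miss, prune
    N23 x:[12,52/3] y:[41/3,19] z:[13,39/2] -> hit [41/3,52/3], descend [6, 8]
      N6 x:[12,47/3] y:[41/3,46/3] z:[13,33/2] -> hit [41/3,46/3], descend [26, 29]
        N26 x:[44/3,47/3] y:[41/3,46/3] z:[13,16] -> hit [44/3,46/3] leaf, test {P13@t=44/3}
        N29 x:[12,14] y:[14,43/3] z:[27/2,33/2] -> hit [14,14] leaf, test {P14@t=14}
      N8 x:[16,52/3] y:[41/3,19] z:[35/2,39/2] -> miss, prune

Summary -> nodes [0, 1, 14, 13, 15, 28, 32, 11, 23, 6, 26, 29, 8]; box-tests=13; leaf-entries=2; first=P14

== RESULT ==
[0, 1, 14, 13, 15, 28, 32, 11, 23, 6, 26, 29, 8]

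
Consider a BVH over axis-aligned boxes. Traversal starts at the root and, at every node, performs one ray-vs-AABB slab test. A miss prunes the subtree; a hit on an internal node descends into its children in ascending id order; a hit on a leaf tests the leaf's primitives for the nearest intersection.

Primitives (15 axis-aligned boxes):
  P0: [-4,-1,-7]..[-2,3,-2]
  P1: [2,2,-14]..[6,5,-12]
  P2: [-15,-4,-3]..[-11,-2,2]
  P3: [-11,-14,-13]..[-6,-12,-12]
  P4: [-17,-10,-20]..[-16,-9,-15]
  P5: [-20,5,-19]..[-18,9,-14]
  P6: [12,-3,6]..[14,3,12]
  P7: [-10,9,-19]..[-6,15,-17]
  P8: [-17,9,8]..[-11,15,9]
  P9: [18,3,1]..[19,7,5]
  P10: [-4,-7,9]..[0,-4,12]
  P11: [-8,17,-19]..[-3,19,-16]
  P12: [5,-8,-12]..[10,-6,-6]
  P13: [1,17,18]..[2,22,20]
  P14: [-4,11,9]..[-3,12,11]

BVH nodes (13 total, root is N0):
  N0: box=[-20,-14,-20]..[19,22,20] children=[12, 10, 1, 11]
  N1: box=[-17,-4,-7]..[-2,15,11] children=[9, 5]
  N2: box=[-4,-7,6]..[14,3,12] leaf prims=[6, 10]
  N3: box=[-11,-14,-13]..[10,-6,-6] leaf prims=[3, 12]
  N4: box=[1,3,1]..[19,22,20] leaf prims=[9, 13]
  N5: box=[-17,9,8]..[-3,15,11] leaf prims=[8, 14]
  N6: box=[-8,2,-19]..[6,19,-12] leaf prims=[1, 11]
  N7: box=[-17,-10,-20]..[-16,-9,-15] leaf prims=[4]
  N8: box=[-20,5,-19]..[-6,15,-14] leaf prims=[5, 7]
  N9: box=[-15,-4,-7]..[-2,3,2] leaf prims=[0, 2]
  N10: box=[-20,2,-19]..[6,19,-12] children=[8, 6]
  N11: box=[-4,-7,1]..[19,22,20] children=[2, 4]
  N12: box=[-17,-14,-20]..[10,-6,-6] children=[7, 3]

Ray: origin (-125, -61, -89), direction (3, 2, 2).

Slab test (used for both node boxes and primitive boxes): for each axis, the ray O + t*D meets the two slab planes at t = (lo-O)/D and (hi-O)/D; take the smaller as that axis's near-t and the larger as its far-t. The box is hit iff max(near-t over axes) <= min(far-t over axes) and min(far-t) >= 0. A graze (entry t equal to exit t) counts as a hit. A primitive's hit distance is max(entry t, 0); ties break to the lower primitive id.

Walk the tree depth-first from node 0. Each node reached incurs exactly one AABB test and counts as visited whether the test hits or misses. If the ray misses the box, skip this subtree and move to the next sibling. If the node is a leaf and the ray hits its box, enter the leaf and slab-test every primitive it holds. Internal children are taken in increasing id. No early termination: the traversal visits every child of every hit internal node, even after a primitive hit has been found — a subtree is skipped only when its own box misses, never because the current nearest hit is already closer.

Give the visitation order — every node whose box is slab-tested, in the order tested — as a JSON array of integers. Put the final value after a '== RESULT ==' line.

Traverse from the root:
N0 x:[35,48] y:[47/2,83/2] z:[69/2,109/2] -> hit [35,83/2], descend [1, 10, 11, 12]
  N1 x:[36,41] y:[57/2,38] z:[41,50] -> miss, prune
  N10 x:[35,131/3] y:[63/2,40] z:[35,77/2] -> hit [35,77/2], descend [6, 8]
    N6 x:[39,131/3] y:[63/2,40] z:[35,77/2] -> miss, prune
    N8 x:[35,119/3] y:[33,38] z:[35,75/2] -> hit [35,75/2] leaf, test {P5@t=35, P7(miss)}
  N11 x:[121/3,48] y:[27,83/2] z:[45,109/2] -> miss, prune
  N12 x:[36,45] y:[47/2,55/2] z:[69/2,83/2] -> miss, prune

7 AABB tests over nodes [0, 1, 10, 6, 8, 11, 12]; 1 leaf entered; closest P5.

== RESULT ==
[0, 1, 10, 6, 8, 11, 12]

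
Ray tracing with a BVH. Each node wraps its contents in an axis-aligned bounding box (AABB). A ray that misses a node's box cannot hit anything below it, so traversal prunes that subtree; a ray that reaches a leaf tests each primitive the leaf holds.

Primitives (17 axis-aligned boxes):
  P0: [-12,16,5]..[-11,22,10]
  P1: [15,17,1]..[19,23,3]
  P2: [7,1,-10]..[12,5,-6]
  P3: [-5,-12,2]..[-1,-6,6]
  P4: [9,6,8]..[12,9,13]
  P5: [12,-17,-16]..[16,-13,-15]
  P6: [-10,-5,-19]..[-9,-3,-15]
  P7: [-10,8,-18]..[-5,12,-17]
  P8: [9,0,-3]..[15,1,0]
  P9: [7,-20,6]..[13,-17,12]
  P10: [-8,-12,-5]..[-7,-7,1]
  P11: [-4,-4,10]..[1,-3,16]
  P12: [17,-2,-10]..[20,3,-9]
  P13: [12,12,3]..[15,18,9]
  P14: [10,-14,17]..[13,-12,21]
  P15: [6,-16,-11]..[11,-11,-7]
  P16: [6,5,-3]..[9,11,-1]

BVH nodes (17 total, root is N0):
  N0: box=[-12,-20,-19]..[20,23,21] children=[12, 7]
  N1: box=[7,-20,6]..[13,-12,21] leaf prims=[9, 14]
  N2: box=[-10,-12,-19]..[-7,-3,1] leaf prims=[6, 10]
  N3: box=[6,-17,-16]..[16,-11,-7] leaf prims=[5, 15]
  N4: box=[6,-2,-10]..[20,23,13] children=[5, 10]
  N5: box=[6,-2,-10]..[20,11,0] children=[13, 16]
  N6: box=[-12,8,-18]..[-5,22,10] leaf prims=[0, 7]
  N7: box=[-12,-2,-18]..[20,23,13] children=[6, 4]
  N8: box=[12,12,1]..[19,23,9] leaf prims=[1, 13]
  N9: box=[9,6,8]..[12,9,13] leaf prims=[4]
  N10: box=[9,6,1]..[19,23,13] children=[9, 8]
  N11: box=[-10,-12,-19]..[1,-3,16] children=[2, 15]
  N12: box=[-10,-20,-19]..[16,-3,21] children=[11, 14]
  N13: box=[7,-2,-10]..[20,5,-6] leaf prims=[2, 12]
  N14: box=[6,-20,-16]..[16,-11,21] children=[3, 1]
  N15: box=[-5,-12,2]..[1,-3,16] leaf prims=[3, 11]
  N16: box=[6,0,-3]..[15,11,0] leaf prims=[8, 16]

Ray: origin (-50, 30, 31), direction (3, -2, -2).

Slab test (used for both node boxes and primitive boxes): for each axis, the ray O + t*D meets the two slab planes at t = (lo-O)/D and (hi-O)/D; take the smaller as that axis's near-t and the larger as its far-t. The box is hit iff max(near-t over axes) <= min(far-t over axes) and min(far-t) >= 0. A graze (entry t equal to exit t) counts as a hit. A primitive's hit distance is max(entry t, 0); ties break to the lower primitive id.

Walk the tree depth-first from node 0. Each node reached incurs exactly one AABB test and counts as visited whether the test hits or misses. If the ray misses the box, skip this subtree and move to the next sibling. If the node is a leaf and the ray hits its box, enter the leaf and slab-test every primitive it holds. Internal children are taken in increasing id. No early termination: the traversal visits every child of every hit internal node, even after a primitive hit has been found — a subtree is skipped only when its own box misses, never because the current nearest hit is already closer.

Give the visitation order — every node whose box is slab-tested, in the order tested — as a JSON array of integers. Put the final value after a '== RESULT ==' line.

Walk:
N0 x:[38/3,70/3] y:[7/2,25] z:[5,25] -> hit [38/3,70/3], descend [7, 12]
  N7 x:[38/3,70/3] y:[7/2,16] z:[9,49/2] -> hit [38/3,16], descend [4, 6]
    N4 x:[56/3,70/3] y:[7/2,16] z:[9,41/2] -> miss, prune
    N6 x:[38/3,15] y:[4,11] z:[21/2,49/2] -> miss, prune
  N12 x:[40/3,22] y:[33/2,25] z:[5,25] -> hit [33/2,22], descend [11, 14]
    N11 x:[40/3,17] y:[33/2,21] z:[15/2,25] -> hit [33/2,17], descend [2, 15]
      N2 x:[40/3,43/3] y:[33/2,21] z:[15,25] -> miss, prune
      N15 x:[15,17] y:[33/2,21] z:[15/2,29/2] -> miss, prune
    N14 x:[56/3,22] y:[41/2,25] z:[5,47/2] -> hit [41/2,22], descend [1, 3]
      N1 x:[19,21] y:[21,25] z:[5,25/2] -> miss, prune
      N3 x:[56/3,22] y:[41/2,47/2] z:[19,47/2] -> hit [41/2,22] leaf, test {P5(miss), P15(miss)}

Visited [0, 7, 4, 6, 12, 11, 2, 15, 14, 1, 3]. Tests: 11 box, 1 leaf. Nearest: miss.

== RESULT ==
[0, 7, 4, 6, 12, 11, 2, 15, 14, 1, 3]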